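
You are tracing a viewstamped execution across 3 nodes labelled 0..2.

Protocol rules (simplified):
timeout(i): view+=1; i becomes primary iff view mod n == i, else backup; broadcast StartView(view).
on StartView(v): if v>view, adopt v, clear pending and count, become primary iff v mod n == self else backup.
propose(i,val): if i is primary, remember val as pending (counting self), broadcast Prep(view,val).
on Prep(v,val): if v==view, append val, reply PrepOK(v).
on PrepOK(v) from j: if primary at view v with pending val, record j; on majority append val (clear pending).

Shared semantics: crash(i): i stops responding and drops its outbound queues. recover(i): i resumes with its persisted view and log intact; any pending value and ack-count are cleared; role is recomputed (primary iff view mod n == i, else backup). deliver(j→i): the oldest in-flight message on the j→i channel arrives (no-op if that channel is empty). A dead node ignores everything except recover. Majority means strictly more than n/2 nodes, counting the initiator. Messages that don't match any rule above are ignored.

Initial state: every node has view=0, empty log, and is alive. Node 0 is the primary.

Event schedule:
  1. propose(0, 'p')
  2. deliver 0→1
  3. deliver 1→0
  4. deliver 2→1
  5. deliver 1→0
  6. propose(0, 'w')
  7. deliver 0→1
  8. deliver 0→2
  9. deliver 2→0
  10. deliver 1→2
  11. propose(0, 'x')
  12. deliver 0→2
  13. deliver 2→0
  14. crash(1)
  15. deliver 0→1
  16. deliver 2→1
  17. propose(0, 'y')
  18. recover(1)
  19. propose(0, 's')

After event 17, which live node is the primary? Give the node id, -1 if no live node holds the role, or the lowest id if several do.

after 1 — propose(0,'p'): ·
after 2 — deliver 0→1: n1:back/v0/[p]
after 3 — deliver 1→0: n0:prim/v0/[p]
after 4 — deliver 2→1: ·
after 5 — deliver 1→0: ·
after 6 — propose(0,'w'): ·
after 7 — deliver 0→1: n1:back/v0/[p,w]
after 8 — deliver 0→2: n2:back/v0/[p]
after 9 — deliver 2→0: n0:prim/v0/[p,w]
after 10 — deliver 1→2: ·
after 11 — propose(0,'x'): ·
after 12 — deliver 0→2: n2:back/v0/[p,w]
after 13 — deliver 2→0: n0:prim/v0/[p,w,x]
after 14 — crash(1): n1:✗back/v0/[p,w]
after 15 — deliver 0→1: ·
after 16 — deliver 2→1: ·
after 17 — propose(0,'y'): ·

0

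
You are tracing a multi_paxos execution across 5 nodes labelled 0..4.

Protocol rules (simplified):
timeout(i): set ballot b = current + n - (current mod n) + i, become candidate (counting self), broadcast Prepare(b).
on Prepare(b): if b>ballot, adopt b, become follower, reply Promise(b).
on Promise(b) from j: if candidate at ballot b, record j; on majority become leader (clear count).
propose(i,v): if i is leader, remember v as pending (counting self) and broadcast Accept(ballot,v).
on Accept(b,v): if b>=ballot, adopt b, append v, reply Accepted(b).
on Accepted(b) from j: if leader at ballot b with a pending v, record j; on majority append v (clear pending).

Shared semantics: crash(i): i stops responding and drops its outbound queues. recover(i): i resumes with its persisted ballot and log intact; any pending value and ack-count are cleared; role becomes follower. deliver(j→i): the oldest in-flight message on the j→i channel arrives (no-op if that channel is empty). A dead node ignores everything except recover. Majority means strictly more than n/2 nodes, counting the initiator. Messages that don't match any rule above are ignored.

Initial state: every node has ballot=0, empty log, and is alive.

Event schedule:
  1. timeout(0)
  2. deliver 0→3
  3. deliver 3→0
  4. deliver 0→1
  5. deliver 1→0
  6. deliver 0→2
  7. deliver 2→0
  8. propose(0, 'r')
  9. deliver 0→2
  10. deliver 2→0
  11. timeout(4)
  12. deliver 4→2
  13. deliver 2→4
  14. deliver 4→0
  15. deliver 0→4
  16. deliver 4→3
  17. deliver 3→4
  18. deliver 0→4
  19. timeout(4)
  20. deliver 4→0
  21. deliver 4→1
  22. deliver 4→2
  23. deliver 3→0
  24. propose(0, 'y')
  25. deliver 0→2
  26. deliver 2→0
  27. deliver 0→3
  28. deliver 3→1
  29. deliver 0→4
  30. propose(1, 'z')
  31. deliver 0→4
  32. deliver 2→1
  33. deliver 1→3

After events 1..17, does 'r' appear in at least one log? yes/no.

yes

1. timeout(0):  <0:cand b5 ->
2. deliver 0→3:  <3:foll b5 ->
3. deliver 3→0:  nop
4. deliver 0→1:  <1:foll b5 ->
5. deliver 1→0:  <0:lead b5 ->
6. deliver 0→2:  <2:foll b5 ->
7. deliver 2→0:  nop
8. propose(0,'r'):  nop
9. deliver 0→2:  <2:foll b5 r>
10. deliver 2→0:  nop
11. timeout(4):  <4:cand b9 ->
12. deliver 4→2:  <2:foll b9 r>
13. deliver 2→4:  nop
14. deliver 4→0:  <0:foll b9 ->
15. deliver 0→4:  nop
16. deliver 4→3:  <3:foll b9 ->
17. deliver 3→4:  <4:lead b9 ->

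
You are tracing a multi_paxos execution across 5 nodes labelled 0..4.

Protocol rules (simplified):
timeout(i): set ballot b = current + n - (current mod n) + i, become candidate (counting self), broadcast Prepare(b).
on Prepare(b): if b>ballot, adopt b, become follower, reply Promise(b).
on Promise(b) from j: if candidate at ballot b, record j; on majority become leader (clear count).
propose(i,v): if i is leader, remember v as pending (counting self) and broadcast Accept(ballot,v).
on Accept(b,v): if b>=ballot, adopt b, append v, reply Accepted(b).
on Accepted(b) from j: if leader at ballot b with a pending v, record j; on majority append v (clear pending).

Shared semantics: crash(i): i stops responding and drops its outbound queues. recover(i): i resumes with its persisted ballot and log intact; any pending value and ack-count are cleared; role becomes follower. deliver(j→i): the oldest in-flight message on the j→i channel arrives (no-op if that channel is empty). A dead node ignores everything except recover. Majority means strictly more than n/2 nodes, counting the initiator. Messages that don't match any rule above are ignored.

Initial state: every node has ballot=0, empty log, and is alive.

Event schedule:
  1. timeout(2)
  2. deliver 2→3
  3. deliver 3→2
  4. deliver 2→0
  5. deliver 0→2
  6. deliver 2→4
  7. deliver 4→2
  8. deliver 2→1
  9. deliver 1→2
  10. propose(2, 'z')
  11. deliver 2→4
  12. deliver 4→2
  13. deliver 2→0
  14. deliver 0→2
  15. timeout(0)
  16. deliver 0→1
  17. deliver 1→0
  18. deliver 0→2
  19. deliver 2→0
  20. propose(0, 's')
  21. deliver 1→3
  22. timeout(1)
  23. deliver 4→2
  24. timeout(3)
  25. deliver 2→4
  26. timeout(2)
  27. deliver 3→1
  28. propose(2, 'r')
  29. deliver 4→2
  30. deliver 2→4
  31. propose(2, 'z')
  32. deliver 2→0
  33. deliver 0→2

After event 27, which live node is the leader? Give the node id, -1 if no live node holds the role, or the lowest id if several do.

0

1. timeout(2):  <2:cand b7 ->
2. deliver 2→3:  <3:foll b7 ->
3. deliver 3→2:  nop
4. deliver 2→0:  <0:foll b7 ->
5. deliver 0→2:  <2:lead b7 ->
6. deliver 2→4:  <4:foll b7 ->
7. deliver 4→2:  nop
8. deliver 2→1:  <1:foll b7 ->
9. deliver 1→2:  nop
10. propose(2,'z'):  nop
11. deliver 2→4:  <4:foll b7 z>
12. deliver 4→2:  nop
13. deliver 2→0:  <0:foll b7 z>
14. deliver 0→2:  <2:lead b7 z>
15. timeout(0):  <0:cand b10 z>
16. deliver 0→1:  <1:foll b10 ->
17. deliver 1→0:  nop
18. deliver 0→2:  <2:foll b10 z>
19. deliver 2→0:  <0:lead b10 z>
20. propose(0,'s'):  nop
21. deliver 1→3:  nop
22. timeout(1):  <1:cand b16 ->
23. deliver 4→2:  nop
24. timeout(3):  <3:cand b13 ->
25. deliver 2→4:  nop
26. timeout(2):  <2:cand b17 z>
27. deliver 3→1:  nop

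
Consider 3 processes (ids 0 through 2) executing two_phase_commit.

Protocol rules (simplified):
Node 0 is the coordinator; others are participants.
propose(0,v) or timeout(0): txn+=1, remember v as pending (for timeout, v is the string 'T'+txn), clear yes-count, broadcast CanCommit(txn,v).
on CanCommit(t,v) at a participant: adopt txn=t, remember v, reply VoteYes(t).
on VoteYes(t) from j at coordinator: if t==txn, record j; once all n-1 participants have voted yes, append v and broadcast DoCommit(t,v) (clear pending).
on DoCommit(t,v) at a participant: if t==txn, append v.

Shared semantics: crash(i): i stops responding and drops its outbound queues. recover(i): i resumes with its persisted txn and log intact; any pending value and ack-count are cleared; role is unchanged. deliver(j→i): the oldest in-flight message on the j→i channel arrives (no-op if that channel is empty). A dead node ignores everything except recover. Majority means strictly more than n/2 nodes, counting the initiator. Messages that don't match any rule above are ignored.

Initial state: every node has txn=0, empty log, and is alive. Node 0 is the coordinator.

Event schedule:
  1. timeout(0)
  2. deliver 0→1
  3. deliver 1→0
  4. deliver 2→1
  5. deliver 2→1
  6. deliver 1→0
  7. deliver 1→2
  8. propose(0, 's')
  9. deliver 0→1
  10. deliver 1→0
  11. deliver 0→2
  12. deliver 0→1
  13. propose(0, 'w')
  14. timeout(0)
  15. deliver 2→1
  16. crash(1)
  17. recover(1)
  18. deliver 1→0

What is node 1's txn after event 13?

step 1 timeout(0): 0={coor,t=1,log=-}
step 2 deliver 0→1: 1={part,t=1,log=-}
step 3 deliver 1→0: —
step 4 deliver 2→1: —
step 5 deliver 2→1: —
step 6 deliver 1→0: —
step 7 deliver 1→2: —
step 8 propose(0,'s'): 0={coor,t=2,log=-}
step 9 deliver 0→1: 1={part,t=2,log=-}
step 10 deliver 1→0: —
step 11 deliver 0→2: 2={part,t=1,log=-}
step 12 deliver 0→1: —
step 13 propose(0,'w'): 0={coor,t=3,log=-}

2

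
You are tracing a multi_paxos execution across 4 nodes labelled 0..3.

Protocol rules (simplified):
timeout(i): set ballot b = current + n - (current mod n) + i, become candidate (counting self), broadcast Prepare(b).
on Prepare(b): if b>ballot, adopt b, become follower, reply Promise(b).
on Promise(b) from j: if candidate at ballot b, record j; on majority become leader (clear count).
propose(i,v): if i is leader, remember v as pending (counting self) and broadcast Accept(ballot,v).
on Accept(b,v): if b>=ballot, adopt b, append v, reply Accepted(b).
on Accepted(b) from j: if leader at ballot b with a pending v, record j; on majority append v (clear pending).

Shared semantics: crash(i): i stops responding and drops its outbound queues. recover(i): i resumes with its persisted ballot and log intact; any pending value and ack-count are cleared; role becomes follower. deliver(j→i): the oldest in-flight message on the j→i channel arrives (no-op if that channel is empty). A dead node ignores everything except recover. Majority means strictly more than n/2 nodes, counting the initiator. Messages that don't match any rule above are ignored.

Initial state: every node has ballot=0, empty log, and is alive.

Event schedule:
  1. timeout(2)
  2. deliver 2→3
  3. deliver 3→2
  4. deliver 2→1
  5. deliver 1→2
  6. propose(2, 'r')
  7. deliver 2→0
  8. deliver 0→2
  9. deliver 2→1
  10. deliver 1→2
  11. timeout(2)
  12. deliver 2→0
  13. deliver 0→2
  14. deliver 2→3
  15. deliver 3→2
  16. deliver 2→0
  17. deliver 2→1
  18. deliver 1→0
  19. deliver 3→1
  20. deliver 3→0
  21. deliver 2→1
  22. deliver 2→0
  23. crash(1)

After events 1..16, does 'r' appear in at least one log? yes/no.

e1 timeout(2): 2[cand,b=6,-]
e2 deliver 2→3: 3[foll,b=6,-]
e3 deliver 3→2: ·
e4 deliver 2→1: 1[foll,b=6,-]
e5 deliver 1→2: 2[lead,b=6,-]
e6 propose(2,'r'): ·
e7 deliver 2→0: 0[foll,b=6,-]
e8 deliver 0→2: ·
e9 deliver 2→1: 1[foll,b=6,r]
e10 deliver 1→2: ·
e11 timeout(2): 2[cand,b=10,-]
e12 deliver 2→0: 0[foll,b=6,r]
e13 deliver 0→2: ·
e14 deliver 2→3: 3[foll,b=6,r]
e15 deliver 3→2: ·
e16 deliver 2→0: 0[foll,b=10,r]

yes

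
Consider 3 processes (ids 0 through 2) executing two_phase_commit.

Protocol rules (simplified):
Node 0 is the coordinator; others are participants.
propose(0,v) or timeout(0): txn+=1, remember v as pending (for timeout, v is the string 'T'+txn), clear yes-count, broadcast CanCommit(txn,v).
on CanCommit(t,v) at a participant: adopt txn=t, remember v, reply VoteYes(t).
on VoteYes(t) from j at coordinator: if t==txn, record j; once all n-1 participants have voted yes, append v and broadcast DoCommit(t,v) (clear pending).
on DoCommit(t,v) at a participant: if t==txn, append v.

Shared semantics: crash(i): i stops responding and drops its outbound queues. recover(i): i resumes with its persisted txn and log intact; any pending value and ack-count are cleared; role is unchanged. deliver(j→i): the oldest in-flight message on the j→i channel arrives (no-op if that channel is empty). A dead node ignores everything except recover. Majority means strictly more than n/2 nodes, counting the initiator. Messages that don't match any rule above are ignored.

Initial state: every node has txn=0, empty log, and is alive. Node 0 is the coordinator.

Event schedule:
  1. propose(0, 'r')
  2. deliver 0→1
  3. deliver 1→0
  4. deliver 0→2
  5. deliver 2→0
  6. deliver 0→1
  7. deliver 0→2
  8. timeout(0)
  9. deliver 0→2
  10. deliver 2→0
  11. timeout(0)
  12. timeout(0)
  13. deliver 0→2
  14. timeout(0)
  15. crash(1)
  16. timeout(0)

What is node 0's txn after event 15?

[1] propose(0,'r') → N0(coor t1 [-])
[2] deliver 0→1 → N1(part t1 [-])
[3] deliver 1→0 → ∅
[4] deliver 0→2 → N2(part t1 [-])
[5] deliver 2→0 → N0(coor t1 [r])
[6] deliver 0→1 → N1(part t1 [r])
[7] deliver 0→2 → N2(part t1 [r])
[8] timeout(0) → N0(coor t2 [r])
[9] deliver 0→2 → N2(part t2 [r])
[10] deliver 2→0 → ∅
[11] timeout(0) → N0(coor t3 [r])
[12] timeout(0) → N0(coor t4 [r])
[13] deliver 0→2 → N2(part t3 [r])
[14] timeout(0) → N0(coor t5 [r])
[15] crash(1) → N1(✗part t1 [r])

5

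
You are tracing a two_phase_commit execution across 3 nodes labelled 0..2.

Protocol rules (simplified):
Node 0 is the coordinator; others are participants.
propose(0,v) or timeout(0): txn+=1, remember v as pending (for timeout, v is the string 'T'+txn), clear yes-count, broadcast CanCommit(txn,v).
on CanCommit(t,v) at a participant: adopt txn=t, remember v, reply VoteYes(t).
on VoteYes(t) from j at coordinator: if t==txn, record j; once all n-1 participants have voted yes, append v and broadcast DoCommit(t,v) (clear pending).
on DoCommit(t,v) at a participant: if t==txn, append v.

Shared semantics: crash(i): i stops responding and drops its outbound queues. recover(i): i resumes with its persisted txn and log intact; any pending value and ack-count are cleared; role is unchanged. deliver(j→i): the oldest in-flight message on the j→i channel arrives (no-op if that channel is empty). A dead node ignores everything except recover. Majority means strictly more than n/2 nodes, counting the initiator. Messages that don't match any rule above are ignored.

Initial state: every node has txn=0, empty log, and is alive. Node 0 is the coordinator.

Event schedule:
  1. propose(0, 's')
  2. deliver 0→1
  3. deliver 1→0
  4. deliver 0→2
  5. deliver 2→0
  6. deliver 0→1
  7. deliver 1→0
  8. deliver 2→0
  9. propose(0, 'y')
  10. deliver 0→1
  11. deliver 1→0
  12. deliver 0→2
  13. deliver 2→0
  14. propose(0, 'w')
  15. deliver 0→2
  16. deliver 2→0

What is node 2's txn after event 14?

1

1. propose(0,'s'):  <0:coor t1 ->
2. deliver 0→1:  <1:part t1 ->
3. deliver 1→0:  nop
4. deliver 0→2:  <2:part t1 ->
5. deliver 2→0:  <0:coor t1 s>
6. deliver 0→1:  <1:part t1 s>
7. deliver 1→0:  nop
8. deliver 2→0:  nop
9. propose(0,'y'):  <0:coor t2 s>
10. deliver 0→1:  <1:part t2 s>
11. deliver 1→0:  nop
12. deliver 0→2:  <2:part t1 s>
13. deliver 2→0:  nop
14. propose(0,'w'):  <0:coor t3 s>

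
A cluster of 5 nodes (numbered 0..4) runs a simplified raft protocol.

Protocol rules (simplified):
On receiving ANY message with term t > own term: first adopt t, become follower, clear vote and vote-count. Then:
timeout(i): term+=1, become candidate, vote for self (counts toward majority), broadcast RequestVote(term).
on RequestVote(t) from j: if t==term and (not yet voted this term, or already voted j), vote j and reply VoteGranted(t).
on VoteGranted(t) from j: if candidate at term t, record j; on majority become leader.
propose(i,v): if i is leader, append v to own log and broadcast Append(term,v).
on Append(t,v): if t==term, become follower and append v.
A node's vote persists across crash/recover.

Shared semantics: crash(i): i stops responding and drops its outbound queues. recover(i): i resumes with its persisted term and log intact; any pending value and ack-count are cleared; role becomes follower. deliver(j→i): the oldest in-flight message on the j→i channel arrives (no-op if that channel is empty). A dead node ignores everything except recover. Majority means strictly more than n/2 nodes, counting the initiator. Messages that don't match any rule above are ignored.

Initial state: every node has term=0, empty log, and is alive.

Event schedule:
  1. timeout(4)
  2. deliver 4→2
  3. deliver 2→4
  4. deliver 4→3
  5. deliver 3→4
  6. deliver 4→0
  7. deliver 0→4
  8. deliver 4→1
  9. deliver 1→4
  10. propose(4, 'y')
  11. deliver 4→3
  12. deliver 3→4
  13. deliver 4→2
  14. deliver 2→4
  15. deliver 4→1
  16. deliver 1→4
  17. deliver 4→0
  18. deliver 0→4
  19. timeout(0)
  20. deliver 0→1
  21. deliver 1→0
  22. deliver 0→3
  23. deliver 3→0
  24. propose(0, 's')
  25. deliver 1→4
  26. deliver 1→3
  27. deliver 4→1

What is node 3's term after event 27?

2

after 1 — timeout(4): n4:cand/t1/[-]
after 2 — deliver 4→2: n2:foll/t1/[-]
after 3 — deliver 2→4: ·
after 4 — deliver 4→3: n3:foll/t1/[-]
after 5 — deliver 3→4: n4:lead/t1/[-]
after 6 — deliver 4→0: n0:foll/t1/[-]
after 7 — deliver 0→4: ·
after 8 — deliver 4→1: n1:foll/t1/[-]
after 9 — deliver 1→4: ·
after 10 — propose(4,'y'): n4:lead/t1/[y]
after 11 — deliver 4→3: n3:foll/t1/[y]
after 12 — deliver 3→4: ·
after 13 — deliver 4→2: n2:foll/t1/[y]
after 14 — deliver 2→4: ·
after 15 — deliver 4→1: n1:foll/t1/[y]
after 16 — deliver 1→4: ·
after 17 — deliver 4→0: n0:foll/t1/[y]
after 18 — deliver 0→4: ·
after 19 — timeout(0): n0:cand/t2/[y]
after 20 — deliver 0→1: n1:foll/t2/[y]
after 21 — deliver 1→0: ·
after 22 — deliver 0→3: n3:foll/t2/[y]
after 23 — deliver 3→0: n0:lead/t2/[y]
after 24 — propose(0,'s'): n0:lead/t2/[y,s]
after 25 — deliver 1→4: ·
after 26 — deliver 1→3: ·
after 27 — deliver 4→1: ·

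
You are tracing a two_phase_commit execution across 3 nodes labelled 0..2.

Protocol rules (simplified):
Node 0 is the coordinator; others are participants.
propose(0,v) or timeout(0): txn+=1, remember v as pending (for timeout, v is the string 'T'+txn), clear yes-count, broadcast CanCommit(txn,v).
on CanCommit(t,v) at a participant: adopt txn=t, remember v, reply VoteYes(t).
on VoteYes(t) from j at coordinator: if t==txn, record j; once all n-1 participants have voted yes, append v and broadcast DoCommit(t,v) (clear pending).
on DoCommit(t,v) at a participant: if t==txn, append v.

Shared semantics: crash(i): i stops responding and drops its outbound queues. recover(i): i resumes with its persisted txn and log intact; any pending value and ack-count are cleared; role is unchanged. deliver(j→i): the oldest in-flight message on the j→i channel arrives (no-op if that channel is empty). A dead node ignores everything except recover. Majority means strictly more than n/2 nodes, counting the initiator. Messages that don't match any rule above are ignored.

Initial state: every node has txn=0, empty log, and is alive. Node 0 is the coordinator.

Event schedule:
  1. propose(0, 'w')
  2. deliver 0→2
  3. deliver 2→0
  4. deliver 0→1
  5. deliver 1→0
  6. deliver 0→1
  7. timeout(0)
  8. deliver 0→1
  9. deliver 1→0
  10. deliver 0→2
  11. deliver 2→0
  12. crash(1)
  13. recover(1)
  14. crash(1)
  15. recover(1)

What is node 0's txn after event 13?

2

1. propose(0,'w'):  <0:coor t1 ->
2. deliver 0→2:  <2:part t1 ->
3. deliver 2→0:  nop
4. deliver 0→1:  <1:part t1 ->
5. deliver 1→0:  <0:coor t1 w>
6. deliver 0→1:  <1:part t1 w>
7. timeout(0):  <0:coor t2 w>
8. deliver 0→1:  <1:part t2 w>
9. deliver 1→0:  nop
10. deliver 0→2:  <2:part t1 w>
11. deliver 2→0:  nop
12. crash(1):  <1:✗part t2 w>
13. recover(1):  <1:part t2 w>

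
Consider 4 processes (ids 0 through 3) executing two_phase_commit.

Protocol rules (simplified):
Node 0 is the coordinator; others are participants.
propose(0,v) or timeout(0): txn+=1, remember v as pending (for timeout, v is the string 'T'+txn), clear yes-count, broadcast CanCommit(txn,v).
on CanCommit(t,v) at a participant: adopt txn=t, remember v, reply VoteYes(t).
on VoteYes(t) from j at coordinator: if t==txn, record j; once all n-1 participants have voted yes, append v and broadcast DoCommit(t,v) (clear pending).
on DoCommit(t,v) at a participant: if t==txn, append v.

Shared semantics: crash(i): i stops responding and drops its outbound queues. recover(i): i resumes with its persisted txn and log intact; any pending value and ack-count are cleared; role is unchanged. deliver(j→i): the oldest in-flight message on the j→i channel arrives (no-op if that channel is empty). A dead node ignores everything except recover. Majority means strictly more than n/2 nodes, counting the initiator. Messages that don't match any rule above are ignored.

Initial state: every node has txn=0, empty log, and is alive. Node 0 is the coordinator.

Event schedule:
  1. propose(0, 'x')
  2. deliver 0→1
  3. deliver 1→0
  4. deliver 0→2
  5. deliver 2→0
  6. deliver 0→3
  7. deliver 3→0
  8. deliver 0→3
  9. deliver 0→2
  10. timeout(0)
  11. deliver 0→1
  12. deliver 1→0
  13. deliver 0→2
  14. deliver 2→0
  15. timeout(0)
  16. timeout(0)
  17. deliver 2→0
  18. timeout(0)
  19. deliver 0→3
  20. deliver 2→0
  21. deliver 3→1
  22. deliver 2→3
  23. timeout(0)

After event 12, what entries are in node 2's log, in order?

after 1 — propose(0,'x'): n0:coor/t1/[-]
after 2 — deliver 0→1: n1:part/t1/[-]
after 3 — deliver 1→0: ·
after 4 — deliver 0→2: n2:part/t1/[-]
after 5 — deliver 2→0: ·
after 6 — deliver 0→3: n3:part/t1/[-]
after 7 — deliver 3→0: n0:coor/t1/[x]
after 8 — deliver 0→3: n3:part/t1/[x]
after 9 — deliver 0→2: n2:part/t1/[x]
after 10 — timeout(0): n0:coor/t2/[x]
after 11 — deliver 0→1: n1:part/t1/[x]
after 12 — deliver 1→0: ·

x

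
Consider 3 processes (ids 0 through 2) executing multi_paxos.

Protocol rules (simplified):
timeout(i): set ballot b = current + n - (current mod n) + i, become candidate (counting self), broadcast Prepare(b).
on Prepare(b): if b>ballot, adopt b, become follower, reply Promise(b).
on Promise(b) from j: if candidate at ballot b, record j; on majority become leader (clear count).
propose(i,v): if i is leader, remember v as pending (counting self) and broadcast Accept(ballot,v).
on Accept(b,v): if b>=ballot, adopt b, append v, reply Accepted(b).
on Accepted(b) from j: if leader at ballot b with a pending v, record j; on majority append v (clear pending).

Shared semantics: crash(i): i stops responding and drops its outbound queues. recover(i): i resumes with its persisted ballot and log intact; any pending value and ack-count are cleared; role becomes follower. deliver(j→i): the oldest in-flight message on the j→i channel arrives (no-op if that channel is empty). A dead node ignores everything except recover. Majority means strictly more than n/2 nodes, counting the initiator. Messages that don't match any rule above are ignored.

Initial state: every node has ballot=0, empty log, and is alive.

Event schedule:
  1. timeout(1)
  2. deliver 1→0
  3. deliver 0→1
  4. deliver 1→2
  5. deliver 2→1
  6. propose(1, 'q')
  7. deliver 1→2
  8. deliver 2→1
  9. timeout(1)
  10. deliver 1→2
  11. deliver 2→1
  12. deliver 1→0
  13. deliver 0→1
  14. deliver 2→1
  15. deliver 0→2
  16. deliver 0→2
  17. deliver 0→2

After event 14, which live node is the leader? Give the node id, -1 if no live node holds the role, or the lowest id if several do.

after 1 — timeout(1): n1:cand/b4/[-]
after 2 — deliver 1→0: n0:foll/b4/[-]
after 3 — deliver 0→1: n1:lead/b4/[-]
after 4 — deliver 1→2: n2:foll/b4/[-]
after 5 — deliver 2→1: ·
after 6 — propose(1,'q'): ·
after 7 — deliver 1→2: n2:foll/b4/[q]
after 8 — deliver 2→1: n1:lead/b4/[q]
after 9 — timeout(1): n1:cand/b7/[q]
after 10 — deliver 1→2: n2:foll/b7/[q]
after 11 — deliver 2→1: n1:lead/b7/[q]
after 12 — deliver 1→0: n0:foll/b4/[q]
after 13 — deliver 0→1: ·
after 14 — deliver 2→1: ·

1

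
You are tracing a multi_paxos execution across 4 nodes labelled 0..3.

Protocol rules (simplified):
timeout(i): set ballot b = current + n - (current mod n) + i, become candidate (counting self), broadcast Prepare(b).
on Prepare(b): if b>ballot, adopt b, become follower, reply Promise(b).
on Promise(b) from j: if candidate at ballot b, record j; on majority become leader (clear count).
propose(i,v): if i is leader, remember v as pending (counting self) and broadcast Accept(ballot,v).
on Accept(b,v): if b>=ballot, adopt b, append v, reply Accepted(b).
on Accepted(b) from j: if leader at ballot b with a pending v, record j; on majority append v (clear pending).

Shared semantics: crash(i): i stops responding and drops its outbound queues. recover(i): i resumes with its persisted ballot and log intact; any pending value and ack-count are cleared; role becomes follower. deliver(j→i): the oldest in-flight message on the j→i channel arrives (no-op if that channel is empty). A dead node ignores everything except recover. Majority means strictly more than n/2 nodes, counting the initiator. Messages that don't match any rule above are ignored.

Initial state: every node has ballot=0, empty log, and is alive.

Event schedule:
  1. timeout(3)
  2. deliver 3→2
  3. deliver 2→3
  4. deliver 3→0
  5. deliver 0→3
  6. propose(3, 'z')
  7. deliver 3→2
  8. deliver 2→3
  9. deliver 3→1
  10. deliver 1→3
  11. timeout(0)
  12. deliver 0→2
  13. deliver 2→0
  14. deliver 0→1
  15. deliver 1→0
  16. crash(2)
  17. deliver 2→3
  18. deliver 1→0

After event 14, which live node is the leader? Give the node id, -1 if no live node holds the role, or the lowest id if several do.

step 1 timeout(3): 3={cand,b=7,log=-}
step 2 deliver 3→2: 2={foll,b=7,log=-}
step 3 deliver 2→3: —
step 4 deliver 3→0: 0={foll,b=7,log=-}
step 5 deliver 0→3: 3={lead,b=7,log=-}
step 6 propose(3,'z'): —
step 7 deliver 3→2: 2={foll,b=7,log=z}
step 8 deliver 2→3: —
step 9 deliver 3→1: 1={foll,b=7,log=-}
step 10 deliver 1→3: —
step 11 timeout(0): 0={cand,b=8,log=-}
step 12 deliver 0→2: 2={foll,b=8,log=z}
step 13 deliver 2→0: —
step 14 deliver 0→1: 1={foll,b=8,log=-}

3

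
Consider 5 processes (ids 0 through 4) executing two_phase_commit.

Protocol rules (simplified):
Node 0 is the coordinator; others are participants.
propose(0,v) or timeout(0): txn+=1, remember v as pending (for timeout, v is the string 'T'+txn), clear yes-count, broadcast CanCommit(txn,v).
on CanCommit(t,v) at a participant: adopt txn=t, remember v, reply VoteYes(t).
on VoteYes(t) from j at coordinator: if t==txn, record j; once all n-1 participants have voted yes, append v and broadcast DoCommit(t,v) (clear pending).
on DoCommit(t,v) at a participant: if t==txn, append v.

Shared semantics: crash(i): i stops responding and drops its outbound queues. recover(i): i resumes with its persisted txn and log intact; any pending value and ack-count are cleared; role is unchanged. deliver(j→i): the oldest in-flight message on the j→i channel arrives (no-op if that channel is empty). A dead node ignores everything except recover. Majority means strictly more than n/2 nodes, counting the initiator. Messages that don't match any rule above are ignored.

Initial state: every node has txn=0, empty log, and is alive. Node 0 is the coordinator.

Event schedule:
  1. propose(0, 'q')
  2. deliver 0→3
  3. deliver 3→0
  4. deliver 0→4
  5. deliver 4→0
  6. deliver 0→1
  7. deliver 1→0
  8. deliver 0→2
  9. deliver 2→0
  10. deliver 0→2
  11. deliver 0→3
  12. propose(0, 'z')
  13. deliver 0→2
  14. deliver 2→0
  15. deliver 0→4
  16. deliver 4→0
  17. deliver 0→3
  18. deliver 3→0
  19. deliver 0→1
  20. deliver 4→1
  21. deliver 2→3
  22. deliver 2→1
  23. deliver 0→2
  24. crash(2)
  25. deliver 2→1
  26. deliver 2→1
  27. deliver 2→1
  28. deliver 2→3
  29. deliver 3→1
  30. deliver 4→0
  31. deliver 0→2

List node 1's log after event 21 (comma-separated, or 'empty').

[1] propose(0,'q') → N0(coor t1 [-])
[2] deliver 0→3 → N3(part t1 [-])
[3] deliver 3→0 → ∅
[4] deliver 0→4 → N4(part t1 [-])
[5] deliver 4→0 → ∅
[6] deliver 0→1 → N1(part t1 [-])
[7] deliver 1→0 → ∅
[8] deliver 0→2 → N2(part t1 [-])
[9] deliver 2→0 → N0(coor t1 [q])
[10] deliver 0→2 → N2(part t1 [q])
[11] deliver 0→3 → N3(part t1 [q])
[12] propose(0,'z') → N0(coor t2 [q])
[13] deliver 0→2 → N2(part t2 [q])
[14] deliver 2→0 → ∅
[15] deliver 0→4 → N4(part t1 [q])
[16] deliver 4→0 → ∅
[17] deliver 0→3 → N3(part t2 [q])
[18] deliver 3→0 → ∅
[19] deliver 0→1 → N1(part t1 [q])
[20] deliver 4→1 → ∅
[21] deliver 2→3 → ∅

q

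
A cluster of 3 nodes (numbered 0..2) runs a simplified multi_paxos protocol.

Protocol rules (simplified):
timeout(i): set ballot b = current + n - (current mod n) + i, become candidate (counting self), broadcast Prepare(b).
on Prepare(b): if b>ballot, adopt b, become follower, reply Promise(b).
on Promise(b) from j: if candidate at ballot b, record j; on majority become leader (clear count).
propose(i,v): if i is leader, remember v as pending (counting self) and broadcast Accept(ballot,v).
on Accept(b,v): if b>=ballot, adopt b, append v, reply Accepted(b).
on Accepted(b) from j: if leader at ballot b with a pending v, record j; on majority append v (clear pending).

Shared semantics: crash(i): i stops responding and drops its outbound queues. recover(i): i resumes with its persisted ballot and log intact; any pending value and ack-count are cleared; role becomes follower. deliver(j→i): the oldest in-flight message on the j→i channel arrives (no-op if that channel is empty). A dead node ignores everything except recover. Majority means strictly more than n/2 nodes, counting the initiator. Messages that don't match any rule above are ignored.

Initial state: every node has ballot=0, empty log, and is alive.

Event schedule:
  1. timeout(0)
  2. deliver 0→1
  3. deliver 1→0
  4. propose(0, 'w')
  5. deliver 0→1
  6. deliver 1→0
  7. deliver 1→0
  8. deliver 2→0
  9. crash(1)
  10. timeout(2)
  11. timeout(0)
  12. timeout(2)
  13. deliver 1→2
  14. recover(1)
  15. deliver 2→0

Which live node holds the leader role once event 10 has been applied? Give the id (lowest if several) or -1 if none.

0

after 1 — timeout(0): n0:cand/b3/[-]
after 2 — deliver 0→1: n1:foll/b3/[-]
after 3 — deliver 1→0: n0:lead/b3/[-]
after 4 — propose(0,'w'): ·
after 5 — deliver 0→1: n1:foll/b3/[w]
after 6 — deliver 1→0: n0:lead/b3/[w]
after 7 — deliver 1→0: ·
after 8 — deliver 2→0: ·
after 9 — crash(1): n1:✗foll/b3/[w]
after 10 — timeout(2): n2:cand/b5/[-]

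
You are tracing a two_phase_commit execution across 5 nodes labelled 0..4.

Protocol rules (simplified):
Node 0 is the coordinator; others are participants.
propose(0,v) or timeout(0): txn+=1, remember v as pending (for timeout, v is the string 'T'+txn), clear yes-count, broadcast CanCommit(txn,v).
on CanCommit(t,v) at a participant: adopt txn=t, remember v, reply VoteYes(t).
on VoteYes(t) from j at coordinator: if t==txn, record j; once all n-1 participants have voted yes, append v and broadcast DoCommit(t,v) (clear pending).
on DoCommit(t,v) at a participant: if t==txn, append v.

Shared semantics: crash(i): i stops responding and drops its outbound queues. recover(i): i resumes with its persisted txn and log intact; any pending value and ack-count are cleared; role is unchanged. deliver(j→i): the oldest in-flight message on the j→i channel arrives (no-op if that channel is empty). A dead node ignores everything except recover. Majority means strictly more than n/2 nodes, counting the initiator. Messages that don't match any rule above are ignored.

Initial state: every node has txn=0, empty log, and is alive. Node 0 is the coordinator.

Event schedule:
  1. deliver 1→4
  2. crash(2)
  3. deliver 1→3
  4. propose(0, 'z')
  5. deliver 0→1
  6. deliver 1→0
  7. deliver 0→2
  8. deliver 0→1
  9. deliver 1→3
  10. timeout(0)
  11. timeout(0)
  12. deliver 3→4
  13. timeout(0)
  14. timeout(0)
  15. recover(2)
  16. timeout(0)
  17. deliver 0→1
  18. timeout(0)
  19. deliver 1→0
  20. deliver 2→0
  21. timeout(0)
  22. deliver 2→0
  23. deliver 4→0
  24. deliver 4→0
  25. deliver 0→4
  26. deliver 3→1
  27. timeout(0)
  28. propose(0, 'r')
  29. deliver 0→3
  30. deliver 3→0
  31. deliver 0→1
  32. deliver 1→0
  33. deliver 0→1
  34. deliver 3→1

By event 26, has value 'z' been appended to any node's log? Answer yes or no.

[1] deliver 1→4 → ∅
[2] crash(2) → N2(✗part t0 [-])
[3] deliver 1→3 → ∅
[4] propose(0,'z') → N0(coor t1 [-])
[5] deliver 0→1 → N1(part t1 [-])
[6] deliver 1→0 → ∅
[7] deliver 0→2 → ∅
[8] deliver 0→1 → ∅
[9] deliver 1→3 → ∅
[10] timeout(0) → N0(coor t2 [-])
[11] timeout(0) → N0(coor t3 [-])
[12] deliver 3→4 → ∅
[13] timeout(0) → N0(coor t4 [-])
[14] timeout(0) → N0(coor t5 [-])
[15] recover(2) → N2(part t0 [-])
[16] timeout(0) → N0(coor t6 [-])
[17] deliver 0→1 → N1(part t2 [-])
[18] timeout(0) → N0(coor t7 [-])
[19] deliver 1→0 → ∅
[20] deliver 2→0 → ∅
[21] timeout(0) → N0(coor t8 [-])
[22] deliver 2→0 → ∅
[23] deliver 4→0 → ∅
[24] deliver 4→0 → ∅
[25] deliver 0→4 → N4(part t1 [-])
[26] deliver 3→1 → ∅

no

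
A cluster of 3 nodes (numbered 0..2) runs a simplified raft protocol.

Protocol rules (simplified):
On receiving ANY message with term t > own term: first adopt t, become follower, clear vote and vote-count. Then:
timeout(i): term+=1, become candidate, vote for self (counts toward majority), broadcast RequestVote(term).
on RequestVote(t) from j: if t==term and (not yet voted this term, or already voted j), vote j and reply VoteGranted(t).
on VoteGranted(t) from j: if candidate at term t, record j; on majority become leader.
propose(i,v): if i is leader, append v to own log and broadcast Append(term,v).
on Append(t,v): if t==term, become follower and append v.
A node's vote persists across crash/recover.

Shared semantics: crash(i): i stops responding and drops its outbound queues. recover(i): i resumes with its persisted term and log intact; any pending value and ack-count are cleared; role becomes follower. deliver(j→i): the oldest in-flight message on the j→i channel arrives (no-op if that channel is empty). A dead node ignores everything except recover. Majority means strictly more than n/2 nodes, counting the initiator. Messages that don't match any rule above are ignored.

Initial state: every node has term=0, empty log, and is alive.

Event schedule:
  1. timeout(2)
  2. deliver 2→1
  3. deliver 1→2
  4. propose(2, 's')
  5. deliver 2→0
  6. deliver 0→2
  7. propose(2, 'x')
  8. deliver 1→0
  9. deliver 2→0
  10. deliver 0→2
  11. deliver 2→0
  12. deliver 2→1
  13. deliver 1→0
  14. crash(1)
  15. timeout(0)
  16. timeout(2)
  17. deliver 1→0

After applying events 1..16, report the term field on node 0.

2

1. timeout(2):  <2:cand t1 ->
2. deliver 2→1:  <1:foll t1 ->
3. deliver 1→2:  <2:lead t1 ->
4. propose(2,'s'):  <2:lead t1 s>
5. deliver 2→0:  <0:foll t1 ->
6. deliver 0→2:  nop
7. propose(2,'x'):  <2:lead t1 s,x>
8. deliver 1→0:  nop
9. deliver 2→0:  <0:foll t1 s>
10. deliver 0→2:  nop
11. deliver 2→0:  <0:foll t1 s,x>
12. deliver 2→1:  <1:foll t1 s>
13. deliver 1→0:  nop
14. crash(1):  <1:✗foll t1 s>
15. timeout(0):  <0:cand t2 s,x>
16. timeout(2):  <2:cand t2 s,x>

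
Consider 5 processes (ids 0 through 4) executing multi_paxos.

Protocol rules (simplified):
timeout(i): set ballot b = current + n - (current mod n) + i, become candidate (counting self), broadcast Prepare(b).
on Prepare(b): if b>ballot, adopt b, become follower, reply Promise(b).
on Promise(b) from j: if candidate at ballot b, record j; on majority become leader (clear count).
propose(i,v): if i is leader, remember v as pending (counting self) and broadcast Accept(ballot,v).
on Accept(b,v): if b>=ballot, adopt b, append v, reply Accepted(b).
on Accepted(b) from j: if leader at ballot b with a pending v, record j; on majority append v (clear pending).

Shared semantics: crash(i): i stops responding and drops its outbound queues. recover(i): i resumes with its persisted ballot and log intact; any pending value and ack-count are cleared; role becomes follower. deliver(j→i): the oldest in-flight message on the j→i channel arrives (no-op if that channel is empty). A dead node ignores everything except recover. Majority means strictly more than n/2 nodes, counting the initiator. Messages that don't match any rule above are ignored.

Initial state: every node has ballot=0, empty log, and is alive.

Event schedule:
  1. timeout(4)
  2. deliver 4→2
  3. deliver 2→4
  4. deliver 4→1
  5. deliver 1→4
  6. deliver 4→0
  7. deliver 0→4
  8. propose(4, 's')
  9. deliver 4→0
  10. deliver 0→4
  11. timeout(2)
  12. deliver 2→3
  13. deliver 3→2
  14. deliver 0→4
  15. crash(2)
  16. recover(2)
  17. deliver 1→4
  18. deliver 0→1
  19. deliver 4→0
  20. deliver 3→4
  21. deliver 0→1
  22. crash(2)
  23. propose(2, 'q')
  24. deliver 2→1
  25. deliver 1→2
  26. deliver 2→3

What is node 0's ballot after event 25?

9

step 1 timeout(4): 4={cand,b=9,log=-}
step 2 deliver 4→2: 2={foll,b=9,log=-}
step 3 deliver 2→4: —
step 4 deliver 4→1: 1={foll,b=9,log=-}
step 5 deliver 1→4: 4={lead,b=9,log=-}
step 6 deliver 4→0: 0={foll,b=9,log=-}
step 7 deliver 0→4: —
step 8 propose(4,'s'): —
step 9 deliver 4→0: 0={foll,b=9,log=s}
step 10 deliver 0→4: —
step 11 timeout(2): 2={cand,b=12,log=-}
step 12 deliver 2→3: 3={foll,b=12,log=-}
step 13 deliver 3→2: —
step 14 deliver 0→4: —
step 15 crash(2): 2={✗cand,b=12,log=-}
step 16 recover(2): 2={foll,b=12,log=-}
step 17 deliver 1→4: —
step 18 deliver 0→1: —
step 19 deliver 4→0: —
step 20 deliver 3→4: —
step 21 deliver 0→1: —
step 22 crash(2): 2={✗foll,b=12,log=-}
step 23 propose(2,'q'): —
step 24 deliver 2→1: —
step 25 deliver 1→2: —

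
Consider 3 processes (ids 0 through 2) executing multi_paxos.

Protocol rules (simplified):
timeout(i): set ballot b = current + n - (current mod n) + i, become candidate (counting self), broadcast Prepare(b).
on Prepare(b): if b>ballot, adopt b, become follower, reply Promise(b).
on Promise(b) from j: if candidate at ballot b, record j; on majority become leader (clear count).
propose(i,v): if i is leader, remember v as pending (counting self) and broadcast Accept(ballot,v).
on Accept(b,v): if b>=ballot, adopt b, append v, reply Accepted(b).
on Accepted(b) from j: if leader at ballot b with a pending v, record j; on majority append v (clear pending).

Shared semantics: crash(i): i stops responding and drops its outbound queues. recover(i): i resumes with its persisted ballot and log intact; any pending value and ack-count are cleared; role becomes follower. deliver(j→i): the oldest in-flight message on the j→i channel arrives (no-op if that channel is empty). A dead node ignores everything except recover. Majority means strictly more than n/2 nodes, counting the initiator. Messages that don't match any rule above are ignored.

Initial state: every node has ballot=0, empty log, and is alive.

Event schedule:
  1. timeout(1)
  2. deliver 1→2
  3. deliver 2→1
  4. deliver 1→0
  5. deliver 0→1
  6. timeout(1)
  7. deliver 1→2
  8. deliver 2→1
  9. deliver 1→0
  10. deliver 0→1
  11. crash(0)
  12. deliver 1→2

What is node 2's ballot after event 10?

1. timeout(1):  <1:cand b4 ->
2. deliver 1→2:  <2:foll b4 ->
3. deliver 2→1:  <1:lead b4 ->
4. deliver 1→0:  <0:foll b4 ->
5. deliver 0→1:  nop
6. timeout(1):  <1:cand b7 ->
7. deliver 1→2:  <2:foll b7 ->
8. deliver 2→1:  <1:lead b7 ->
9. deliver 1→0:  <0:foll b7 ->
10. deliver 0→1:  nop

7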